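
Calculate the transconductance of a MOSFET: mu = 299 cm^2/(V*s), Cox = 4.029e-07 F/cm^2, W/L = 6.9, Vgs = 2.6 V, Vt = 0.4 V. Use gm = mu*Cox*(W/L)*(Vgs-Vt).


Step 1: Vov = Vgs - Vt = 2.6 - 0.4 = 2.2 V
Step 2: gm = mu * Cox * (W/L) * Vov
Step 3: gm = 299 * 4.029e-07 * 6.9 * 2.2 = 1.83e-03 S

1.83e-03


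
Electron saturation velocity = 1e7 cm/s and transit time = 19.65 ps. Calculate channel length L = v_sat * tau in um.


Step 1: tau in seconds = 19.65 ps * 1e-12 = 1.9650e-11 s
Step 2: L = v_sat * tau = 1e7 * 1.9650e-11 = 1.9650e-04 cm
Step 3: L in um = 1.9650e-04 * 1e4 = 1.965 um

1.965


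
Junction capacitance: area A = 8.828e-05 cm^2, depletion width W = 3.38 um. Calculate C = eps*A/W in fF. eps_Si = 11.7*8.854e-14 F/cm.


Step 1: eps_Si = 11.7 * 8.854e-14 = 1.035918e-12 F/cm
Step 2: W in cm = 3.38 * 1e-4 = 3.38e-04 cm
Step 3: C = 1.035918e-12 * 8.828e-05 / 3.38e-04 = 2.705646e-13 F
Step 4: C = 270.56 fF

270.56


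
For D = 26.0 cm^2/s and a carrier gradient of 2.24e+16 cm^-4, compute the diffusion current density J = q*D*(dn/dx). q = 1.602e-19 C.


Step 1: J = q * D * (dn/dx)
Step 2: J = 1.602e-19 * 26.0 * 2.24e+16
Step 3: J = 9.33e-02 A/cm^2

9.33e-02


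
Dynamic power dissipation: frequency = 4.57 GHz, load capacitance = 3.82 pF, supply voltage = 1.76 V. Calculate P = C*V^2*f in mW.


Step 1: V^2 = 1.76^2 = 3.0976 V^2
Step 2: P = C*V^2*f = 3.82e-12 F * 3.0976 * 4.57e9 Hz
Step 3: P = 5.407604224e-02 W
Step 4: P = 54.076 mW

54.076


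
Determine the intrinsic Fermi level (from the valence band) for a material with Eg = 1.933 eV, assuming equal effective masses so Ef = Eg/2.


Step 1: For an intrinsic semiconductor, the Fermi level sits at midgap.
Step 2: Ef = Eg / 2 = 1.933 / 2 = 0.9665 eV

0.9665


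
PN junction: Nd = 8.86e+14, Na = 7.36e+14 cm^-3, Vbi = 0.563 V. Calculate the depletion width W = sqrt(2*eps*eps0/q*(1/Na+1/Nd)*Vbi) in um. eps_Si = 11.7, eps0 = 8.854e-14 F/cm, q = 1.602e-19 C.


Step 1: 1/Na + 1/Nd = 1/7.36e+14 + 1/8.86e+14 = 2.48736e-15
Step 2: 2*eps*eps0/q = 2*11.7*8.854e-14/1.602e-19 = 1.293281e+07
Step 3: W^2 = 1.293281e+07 * 2.48736e-15 * 0.563 = 1.81109e-08
Step 4: W = sqrt(1.81109e-08) = 1.346e-04 cm = 1.346 um

1.346


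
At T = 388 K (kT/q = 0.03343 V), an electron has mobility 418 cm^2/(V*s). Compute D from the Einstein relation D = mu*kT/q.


Step 1: D = mu * (kT/q)
Step 2: D = 418 * 0.03343
Step 3: D = 13.97 cm^2/s

13.97


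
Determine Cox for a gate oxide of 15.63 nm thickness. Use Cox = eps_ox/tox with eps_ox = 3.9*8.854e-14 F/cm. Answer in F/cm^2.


Step 1: eps_ox = 3.9 * 8.854e-14 = 3.45306e-13 F/cm
Step 2: tox in cm = 15.63 nm * 1e-7 = 1.5630e-06 cm
Step 3: Cox = 3.45306e-13 / 1.5630e-06 = 2.21e-07 F/cm^2

2.21e-07


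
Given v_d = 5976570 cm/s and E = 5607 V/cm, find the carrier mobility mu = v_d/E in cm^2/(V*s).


Step 1: mu = v_d / E
Step 2: mu = 5976570 / 5607
Step 3: mu = 1065.91 cm^2/(V*s)

1065.91


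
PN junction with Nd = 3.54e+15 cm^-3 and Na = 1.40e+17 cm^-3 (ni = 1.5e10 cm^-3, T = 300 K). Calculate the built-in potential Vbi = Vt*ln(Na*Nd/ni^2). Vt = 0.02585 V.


Step 1: Compute Na*Nd/ni^2 = 1.40e+17 * 3.54e+15 / (1.5e10)^2 = 2.2027e+12
Step 2: ln(2.2027e+12) = 28.4207
Step 3: Vbi = 0.02585 * 28.4207 = 0.735 V

0.735


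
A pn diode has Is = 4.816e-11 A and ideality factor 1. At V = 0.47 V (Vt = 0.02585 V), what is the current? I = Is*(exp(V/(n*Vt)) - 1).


Step 1: V/(n*Vt) = 0.47/(1*0.02585) = 18.1818
Step 2: exp(18.1818) = 7.8751e+07
Step 3: I = 4.816e-11 * (7.8751e+07 - 1) = 3.79e-03 A

3.79e-03


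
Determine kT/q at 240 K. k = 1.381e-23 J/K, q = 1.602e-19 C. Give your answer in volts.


Step 1: kT = 1.381e-23 * 240 = 3.3144e-21 J
Step 2: Vt = kT/q = 3.3144e-21 / 1.602e-19
Step 3: Vt = 0.02069 V

0.02069


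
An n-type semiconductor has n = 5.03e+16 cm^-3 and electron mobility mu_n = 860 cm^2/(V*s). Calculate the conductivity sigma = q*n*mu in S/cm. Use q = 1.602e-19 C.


Step 1: sigma = q * n * mu
Step 2: sigma = 1.602e-19 * 5.03e+16 * 860
Step 3: sigma = 6.930e+00 S/cm

6.930e+00


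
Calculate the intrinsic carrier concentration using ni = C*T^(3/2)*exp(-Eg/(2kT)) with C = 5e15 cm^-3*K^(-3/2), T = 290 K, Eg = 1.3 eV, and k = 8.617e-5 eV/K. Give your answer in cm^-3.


Step 1: Compute kT = 8.617e-5 * 290 = 0.0249893 eV
Step 2: Exponent = -Eg/(2kT) = -1.3/(2*0.0249893) = -26.01113
Step 3: T^(3/2) = 290^1.5 = 4938.52
Step 4: ni = 5e15 * 4938.52 * exp(-26.01113) = 1.25e+08 cm^-3

1.25e+08


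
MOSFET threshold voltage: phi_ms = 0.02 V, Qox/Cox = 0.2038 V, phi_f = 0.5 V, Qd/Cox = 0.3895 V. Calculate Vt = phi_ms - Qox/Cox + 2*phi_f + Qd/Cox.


Step 1: Vt = phi_ms - Qox/Cox + 2*phi_f + Qd/Cox
Step 2: Vt = 0.02 - 0.2038 + 2*0.5 + 0.3895
Step 3: Vt = 0.02 - 0.2038 + 1.0 + 0.3895
Step 4: Vt = 1.2057 V

1.2057


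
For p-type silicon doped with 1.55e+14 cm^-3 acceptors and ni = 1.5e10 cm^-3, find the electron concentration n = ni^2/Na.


Step 1: Majority hole concentration p ≈ Na = 1.55e+14 cm^-3
Step 2: n = ni^2 / Na = (1.5e10)^2 / 1.55e+14
Step 3: n = 1.45e+06 cm^-3

1.45e+06


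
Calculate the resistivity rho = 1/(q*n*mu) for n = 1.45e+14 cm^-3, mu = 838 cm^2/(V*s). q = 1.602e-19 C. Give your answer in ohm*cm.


Step 1: sigma = q * n * mu = 1.602e-19 * 1.45e+14 * 838 = 1.94659e-02 S/cm
Step 2: rho = 1 / sigma = 1 / 1.94659e-02 = 51.37 ohm*cm

51.37


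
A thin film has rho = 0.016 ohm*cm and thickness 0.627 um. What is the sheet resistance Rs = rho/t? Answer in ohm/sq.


Step 1: Convert thickness to cm: t = 0.627 um = 6.2700e-05 cm
Step 2: Rs = rho / t = 0.016 / 6.2700e-05
Step 3: Rs = 255.2 ohm/sq

255.2


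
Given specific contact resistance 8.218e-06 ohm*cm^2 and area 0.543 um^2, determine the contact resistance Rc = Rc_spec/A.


Step 1: Convert area to cm^2: 0.543 um^2 = 5.4300e-09 cm^2
Step 2: Rc = Rc_spec / A = 8.218e-06 / 5.4300e-09
Step 3: Rc = 1.51e+03 ohms

1.51e+03


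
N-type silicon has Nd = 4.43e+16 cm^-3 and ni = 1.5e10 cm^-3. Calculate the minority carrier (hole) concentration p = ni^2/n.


Step 1: Since Nd >> ni, n ≈ Nd = 4.43e+16 cm^-3
Step 2: p = ni^2 / n = (1.5e10)^2 / 4.43e+16
Step 3: p = 2.25e20 / 4.43e+16 = 5.08e+03 cm^-3

5.08e+03


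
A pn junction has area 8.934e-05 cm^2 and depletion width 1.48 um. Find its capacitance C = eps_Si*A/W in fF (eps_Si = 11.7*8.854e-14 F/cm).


Step 1: eps_Si = 11.7 * 8.854e-14 = 1.035918e-12 F/cm
Step 2: W in cm = 1.48 * 1e-4 = 1.48e-04 cm
Step 3: C = 1.035918e-12 * 8.934e-05 / 1.48e-04 = 6.253305e-13 F
Step 4: C = 625.33 fF

625.33


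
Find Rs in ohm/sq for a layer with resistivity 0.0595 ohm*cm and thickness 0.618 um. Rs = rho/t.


Step 1: Convert thickness to cm: t = 0.618 um = 6.1800e-05 cm
Step 2: Rs = rho / t = 0.0595 / 6.1800e-05
Step 3: Rs = 962.8 ohm/sq

962.8


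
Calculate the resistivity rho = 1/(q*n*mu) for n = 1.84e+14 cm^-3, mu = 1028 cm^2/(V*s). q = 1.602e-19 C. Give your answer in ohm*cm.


Step 1: sigma = q * n * mu = 1.602e-19 * 1.84e+14 * 1028 = 3.03022e-02 S/cm
Step 2: rho = 1 / sigma = 1 / 3.03022e-02 = 33 ohm*cm

33


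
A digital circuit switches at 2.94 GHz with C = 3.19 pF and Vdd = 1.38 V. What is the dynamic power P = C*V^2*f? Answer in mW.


Step 1: V^2 = 1.38^2 = 1.9044 V^2
Step 2: P = C*V^2*f = 3.19e-12 F * 1.9044 * 2.94e9 Hz
Step 3: P = 1.786060584e-02 W
Step 4: P = 17.861 mW

17.861


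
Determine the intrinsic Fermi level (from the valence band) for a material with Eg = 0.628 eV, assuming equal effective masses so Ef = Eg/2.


Step 1: For an intrinsic semiconductor, the Fermi level sits at midgap.
Step 2: Ef = Eg / 2 = 0.628 / 2 = 0.314 eV

0.314


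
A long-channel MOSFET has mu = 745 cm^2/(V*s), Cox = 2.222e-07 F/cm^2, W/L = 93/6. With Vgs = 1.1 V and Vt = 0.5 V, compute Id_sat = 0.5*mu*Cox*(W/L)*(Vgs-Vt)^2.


Step 1: Overdrive voltage Vov = Vgs - Vt = 1.1 - 0.5 = 0.6 V
Step 2: W/L = 93/6 = 15.5
Step 3: Id = 0.5 * 745 * 2.222e-07 * 15.5 * 0.6^2
Step 4: Id = 4.62e-04 A

4.62e-04


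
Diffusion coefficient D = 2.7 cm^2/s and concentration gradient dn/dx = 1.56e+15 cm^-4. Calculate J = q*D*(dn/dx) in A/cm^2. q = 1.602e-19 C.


Step 1: J = q * D * (dn/dx)
Step 2: J = 1.602e-19 * 2.7 * 1.56e+15
Step 3: J = 6.75e-04 A/cm^2

6.75e-04


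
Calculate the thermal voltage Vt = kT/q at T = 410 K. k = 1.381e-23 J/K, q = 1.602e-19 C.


Step 1: kT = 1.381e-23 * 410 = 5.6621e-21 J
Step 2: Vt = kT/q = 5.6621e-21 / 1.602e-19
Step 3: Vt = 0.03534 V

0.03534


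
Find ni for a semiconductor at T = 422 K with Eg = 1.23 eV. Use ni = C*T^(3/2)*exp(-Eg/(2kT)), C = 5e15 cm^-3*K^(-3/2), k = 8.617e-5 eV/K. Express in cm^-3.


Step 1: Compute kT = 8.617e-5 * 422 = 0.03636374 eV
Step 2: Exponent = -Eg/(2kT) = -1.23/(2*0.03636374) = -16.91245
Step 3: T^(3/2) = 422^1.5 = 8668.99
Step 4: ni = 5e15 * 8668.99 * exp(-16.91245) = 1.96e+12 cm^-3

1.96e+12


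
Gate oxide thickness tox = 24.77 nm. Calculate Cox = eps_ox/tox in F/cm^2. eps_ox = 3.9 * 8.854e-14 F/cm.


Step 1: eps_ox = 3.9 * 8.854e-14 = 3.45306e-13 F/cm
Step 2: tox in cm = 24.77 nm * 1e-7 = 2.4770e-06 cm
Step 3: Cox = 3.45306e-13 / 2.4770e-06 = 1.39e-07 F/cm^2

1.39e-07


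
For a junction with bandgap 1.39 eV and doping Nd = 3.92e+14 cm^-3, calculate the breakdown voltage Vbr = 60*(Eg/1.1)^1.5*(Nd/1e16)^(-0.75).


Step 1: Eg/1.1 = 1.39/1.1 = 1.263636
Step 2: (Eg/1.1)^1.5 = 1.263636^1.5 = 1.420473
Step 3: (Nd/1e16)^(-0.75) = (0.0392)^(-0.75) = 11.351035
Step 4: Vbr = 60 * 1.420473 * 11.351035 = 967.4 V

967.4


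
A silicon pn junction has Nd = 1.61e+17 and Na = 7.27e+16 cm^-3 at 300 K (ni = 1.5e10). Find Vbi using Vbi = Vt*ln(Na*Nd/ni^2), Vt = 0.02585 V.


Step 1: Compute Na*Nd/ni^2 = 7.27e+16 * 1.61e+17 / (1.5e10)^2 = 5.2021e+13
Step 2: ln(5.2021e+13) = 31.5827
Step 3: Vbi = 0.02585 * 31.5827 = 0.816 V

0.816


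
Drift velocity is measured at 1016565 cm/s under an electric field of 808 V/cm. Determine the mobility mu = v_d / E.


Step 1: mu = v_d / E
Step 2: mu = 1016565 / 808
Step 3: mu = 1258.13 cm^2/(V*s)

1258.13


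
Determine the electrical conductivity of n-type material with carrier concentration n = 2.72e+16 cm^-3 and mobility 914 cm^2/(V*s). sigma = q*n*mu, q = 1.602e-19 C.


Step 1: sigma = q * n * mu
Step 2: sigma = 1.602e-19 * 2.72e+16 * 914
Step 3: sigma = 3.983e+00 S/cm

3.983e+00


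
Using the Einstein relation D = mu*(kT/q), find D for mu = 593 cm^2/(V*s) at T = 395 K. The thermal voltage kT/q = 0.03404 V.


Step 1: D = mu * (kT/q)
Step 2: D = 593 * 0.03404
Step 3: D = 20.19 cm^2/s

20.19


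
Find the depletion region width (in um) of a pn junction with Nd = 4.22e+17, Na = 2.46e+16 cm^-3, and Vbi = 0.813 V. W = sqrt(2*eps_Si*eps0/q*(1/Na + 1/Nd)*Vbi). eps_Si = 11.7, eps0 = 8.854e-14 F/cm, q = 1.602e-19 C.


Step 1: 1/Na + 1/Nd = 1/2.46e+16 + 1/4.22e+17 = 4.30201e-17
Step 2: 2*eps*eps0/q = 2*11.7*8.854e-14/1.602e-19 = 1.293281e+07
Step 3: W^2 = 1.293281e+07 * 4.30201e-17 * 0.813 = 4.52329e-10
Step 4: W = sqrt(4.52329e-10) = 2.127e-05 cm = 0.2127 um

0.2127


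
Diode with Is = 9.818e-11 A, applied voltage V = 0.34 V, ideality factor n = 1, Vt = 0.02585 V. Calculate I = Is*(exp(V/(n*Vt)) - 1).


Step 1: V/(n*Vt) = 0.34/(1*0.02585) = 13.1528
Step 2: exp(13.1528) = 5.1545e+05
Step 3: I = 9.818e-11 * (5.1545e+05 - 1) = 5.06e-05 A

5.06e-05


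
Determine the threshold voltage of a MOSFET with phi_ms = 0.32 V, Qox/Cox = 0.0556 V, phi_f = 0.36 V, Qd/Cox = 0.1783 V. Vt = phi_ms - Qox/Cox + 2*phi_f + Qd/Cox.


Step 1: Vt = phi_ms - Qox/Cox + 2*phi_f + Qd/Cox
Step 2: Vt = 0.32 - 0.0556 + 2*0.36 + 0.1783
Step 3: Vt = 0.32 - 0.0556 + 0.72 + 0.1783
Step 4: Vt = 1.1627 V

1.1627


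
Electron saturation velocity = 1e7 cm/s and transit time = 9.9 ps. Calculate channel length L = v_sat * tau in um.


Step 1: tau in seconds = 9.9 ps * 1e-12 = 9.9000e-12 s
Step 2: L = v_sat * tau = 1e7 * 9.9000e-12 = 9.9000e-05 cm
Step 3: L in um = 9.9000e-05 * 1e4 = 0.99 um

0.99


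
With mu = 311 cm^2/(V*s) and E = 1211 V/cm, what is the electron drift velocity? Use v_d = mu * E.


Step 1: v_d = mu * E
Step 2: v_d = 311 * 1211 = 376621
Step 3: v_d = 3.77e+05 cm/s

3.77e+05


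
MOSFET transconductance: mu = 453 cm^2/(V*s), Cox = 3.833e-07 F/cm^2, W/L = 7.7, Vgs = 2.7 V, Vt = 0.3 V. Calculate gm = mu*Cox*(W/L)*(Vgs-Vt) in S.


Step 1: Vov = Vgs - Vt = 2.7 - 0.3 = 2.4 V
Step 2: gm = mu * Cox * (W/L) * Vov
Step 3: gm = 453 * 3.833e-07 * 7.7 * 2.4 = 3.21e-03 S

3.21e-03


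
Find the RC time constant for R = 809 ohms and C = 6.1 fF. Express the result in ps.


Step 1: tau = R * C
Step 2: tau = 809 * 6.1 fF = 809 * 6.1e-15 F
Step 3: tau = 4.9349e-12 s = 4.9349 ps

4.9349


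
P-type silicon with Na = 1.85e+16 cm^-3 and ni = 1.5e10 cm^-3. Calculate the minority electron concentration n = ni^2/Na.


Step 1: Majority hole concentration p ≈ Na = 1.85e+16 cm^-3
Step 2: n = ni^2 / Na = (1.5e10)^2 / 1.85e+16
Step 3: n = 1.22e+04 cm^-3

1.22e+04


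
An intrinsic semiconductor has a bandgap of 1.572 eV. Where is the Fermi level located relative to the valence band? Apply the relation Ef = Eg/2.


Step 1: For an intrinsic semiconductor, the Fermi level sits at midgap.
Step 2: Ef = Eg / 2 = 1.572 / 2 = 0.786 eV

0.786


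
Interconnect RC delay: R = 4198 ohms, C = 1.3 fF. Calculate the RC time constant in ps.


Step 1: tau = R * C
Step 2: tau = 4198 * 1.3 fF = 4198 * 1.3e-15 F
Step 3: tau = 5.4574e-12 s = 5.4574 ps

5.4574


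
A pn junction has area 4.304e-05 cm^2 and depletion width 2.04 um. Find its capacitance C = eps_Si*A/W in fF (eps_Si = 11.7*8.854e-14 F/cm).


Step 1: eps_Si = 11.7 * 8.854e-14 = 1.035918e-12 F/cm
Step 2: W in cm = 2.04 * 1e-4 = 2.04e-04 cm
Step 3: C = 1.035918e-12 * 4.304e-05 / 2.04e-04 = 2.185584e-13 F
Step 4: C = 218.56 fF

218.56


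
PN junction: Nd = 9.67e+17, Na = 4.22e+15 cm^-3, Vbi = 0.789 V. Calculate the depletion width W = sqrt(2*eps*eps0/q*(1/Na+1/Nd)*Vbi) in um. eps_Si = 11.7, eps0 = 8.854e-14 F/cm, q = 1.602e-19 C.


Step 1: 1/Na + 1/Nd = 1/4.22e+15 + 1/9.67e+17 = 2.38001e-16
Step 2: 2*eps*eps0/q = 2*11.7*8.854e-14/1.602e-19 = 1.293281e+07
Step 3: W^2 = 1.293281e+07 * 2.38001e-16 * 0.789 = 2.42856e-09
Step 4: W = sqrt(2.42856e-09) = 4.928e-05 cm = 0.4928 um

0.4928


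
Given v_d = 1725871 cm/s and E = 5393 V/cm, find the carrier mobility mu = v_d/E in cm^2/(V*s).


Step 1: mu = v_d / E
Step 2: mu = 1725871 / 5393
Step 3: mu = 320.02 cm^2/(V*s)

320.02


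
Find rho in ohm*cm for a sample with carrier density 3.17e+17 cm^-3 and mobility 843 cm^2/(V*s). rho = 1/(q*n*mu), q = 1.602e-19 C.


Step 1: sigma = q * n * mu = 1.602e-19 * 3.17e+17 * 843 = 4.28104e+01 S/cm
Step 2: rho = 1 / sigma = 1 / 4.28104e+01 = 0.02336 ohm*cm

0.02336


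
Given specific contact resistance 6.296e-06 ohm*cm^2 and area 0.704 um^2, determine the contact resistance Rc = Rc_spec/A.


Step 1: Convert area to cm^2: 0.704 um^2 = 7.0400e-09 cm^2
Step 2: Rc = Rc_spec / A = 6.296e-06 / 7.0400e-09
Step 3: Rc = 8.94e+02 ohms

8.94e+02


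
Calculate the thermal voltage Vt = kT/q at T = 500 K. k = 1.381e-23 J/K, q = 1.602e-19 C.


Step 1: kT = 1.381e-23 * 500 = 6.905e-21 J
Step 2: Vt = kT/q = 6.905e-21 / 1.602e-19
Step 3: Vt = 0.0431 V

0.0431


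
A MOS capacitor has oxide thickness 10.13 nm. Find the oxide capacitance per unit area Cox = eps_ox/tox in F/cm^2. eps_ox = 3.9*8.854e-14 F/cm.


Step 1: eps_ox = 3.9 * 8.854e-14 = 3.45306e-13 F/cm
Step 2: tox in cm = 10.13 nm * 1e-7 = 1.0130e-06 cm
Step 3: Cox = 3.45306e-13 / 1.0130e-06 = 3.41e-07 F/cm^2

3.41e-07


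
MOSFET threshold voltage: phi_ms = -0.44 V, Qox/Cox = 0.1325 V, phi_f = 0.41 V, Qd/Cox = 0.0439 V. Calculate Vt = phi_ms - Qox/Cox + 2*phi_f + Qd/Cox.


Step 1: Vt = phi_ms - Qox/Cox + 2*phi_f + Qd/Cox
Step 2: Vt = -0.44 - 0.1325 + 2*0.41 + 0.0439
Step 3: Vt = -0.44 - 0.1325 + 0.82 + 0.0439
Step 4: Vt = 0.2914 V

0.2914


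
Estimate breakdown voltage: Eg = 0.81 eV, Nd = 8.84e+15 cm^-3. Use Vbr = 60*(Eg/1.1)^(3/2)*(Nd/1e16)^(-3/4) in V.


Step 1: Eg/1.1 = 0.81/1.1 = 0.736364
Step 2: (Eg/1.1)^1.5 = 0.736364^1.5 = 0.631886
Step 3: (Nd/1e16)^(-0.75) = (0.884)^(-0.75) = 1.096884
Step 4: Vbr = 60 * 0.631886 * 1.096884 = 41.6 V

41.6


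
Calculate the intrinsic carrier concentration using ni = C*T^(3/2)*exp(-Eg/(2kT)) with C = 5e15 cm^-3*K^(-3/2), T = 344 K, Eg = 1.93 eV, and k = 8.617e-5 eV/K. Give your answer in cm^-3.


Step 1: Compute kT = 8.617e-5 * 344 = 0.02964248 eV
Step 2: Exponent = -Eg/(2kT) = -1.93/(2*0.02964248) = -32.55463
Step 3: T^(3/2) = 344^1.5 = 6380.25
Step 4: ni = 5e15 * 6380.25 * exp(-32.55463) = 2.32e+05 cm^-3

2.32e+05


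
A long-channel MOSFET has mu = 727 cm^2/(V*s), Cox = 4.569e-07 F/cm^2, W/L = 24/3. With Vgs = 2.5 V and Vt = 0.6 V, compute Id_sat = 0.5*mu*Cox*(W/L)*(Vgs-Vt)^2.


Step 1: Overdrive voltage Vov = Vgs - Vt = 2.5 - 0.6 = 1.9 V
Step 2: W/L = 24/3 = 8
Step 3: Id = 0.5 * 727 * 4.569e-07 * 8 * 1.9^2
Step 4: Id = 4.80e-03 A

4.80e-03


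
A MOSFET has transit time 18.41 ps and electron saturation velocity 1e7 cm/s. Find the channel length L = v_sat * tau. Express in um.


Step 1: tau in seconds = 18.41 ps * 1e-12 = 1.8410e-11 s
Step 2: L = v_sat * tau = 1e7 * 1.8410e-11 = 1.8410e-04 cm
Step 3: L in um = 1.8410e-04 * 1e4 = 1.841 um

1.841


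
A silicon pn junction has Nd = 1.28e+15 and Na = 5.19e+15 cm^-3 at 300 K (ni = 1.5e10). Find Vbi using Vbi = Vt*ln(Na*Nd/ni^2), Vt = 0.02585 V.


Step 1: Compute Na*Nd/ni^2 = 5.19e+15 * 1.28e+15 / (1.5e10)^2 = 2.9525e+10
Step 2: ln(2.9525e+10) = 24.1085
Step 3: Vbi = 0.02585 * 24.1085 = 0.623 V

0.623


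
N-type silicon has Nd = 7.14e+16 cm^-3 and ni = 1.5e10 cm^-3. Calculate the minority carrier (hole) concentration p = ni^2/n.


Step 1: Since Nd >> ni, n ≈ Nd = 7.14e+16 cm^-3
Step 2: p = ni^2 / n = (1.5e10)^2 / 7.14e+16
Step 3: p = 2.25e20 / 7.14e+16 = 3.15e+03 cm^-3

3.15e+03


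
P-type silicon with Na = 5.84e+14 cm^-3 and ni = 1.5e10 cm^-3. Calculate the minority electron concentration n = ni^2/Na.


Step 1: Majority hole concentration p ≈ Na = 5.84e+14 cm^-3
Step 2: n = ni^2 / Na = (1.5e10)^2 / 5.84e+14
Step 3: n = 3.85e+05 cm^-3

3.85e+05


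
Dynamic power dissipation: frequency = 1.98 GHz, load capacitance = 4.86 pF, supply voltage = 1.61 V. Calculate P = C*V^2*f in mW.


Step 1: V^2 = 1.61^2 = 2.5921 V^2
Step 2: P = C*V^2*f = 4.86e-12 F * 2.5921 * 1.98e9 Hz
Step 3: P = 2.494325988e-02 W
Step 4: P = 24.943 mW

24.943


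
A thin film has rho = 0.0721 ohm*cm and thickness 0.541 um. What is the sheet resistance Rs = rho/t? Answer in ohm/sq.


Step 1: Convert thickness to cm: t = 0.541 um = 5.4100e-05 cm
Step 2: Rs = rho / t = 0.0721 / 5.4100e-05
Step 3: Rs = 1332.7 ohm/sq

1332.7


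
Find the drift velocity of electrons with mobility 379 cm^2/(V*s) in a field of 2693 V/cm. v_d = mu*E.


Step 1: v_d = mu * E
Step 2: v_d = 379 * 2693 = 1020647
Step 3: v_d = 1.02e+06 cm/s

1.02e+06


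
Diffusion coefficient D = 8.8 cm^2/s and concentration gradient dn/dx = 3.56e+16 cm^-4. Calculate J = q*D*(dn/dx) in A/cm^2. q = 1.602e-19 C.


Step 1: J = q * D * (dn/dx)
Step 2: J = 1.602e-19 * 8.8 * 3.56e+16
Step 3: J = 5.02e-02 A/cm^2

5.02e-02


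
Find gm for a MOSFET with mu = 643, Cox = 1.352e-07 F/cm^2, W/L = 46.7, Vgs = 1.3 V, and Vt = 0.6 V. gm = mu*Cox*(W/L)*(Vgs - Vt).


Step 1: Vov = Vgs - Vt = 1.3 - 0.6 = 0.7 V
Step 2: gm = mu * Cox * (W/L) * Vov
Step 3: gm = 643 * 1.352e-07 * 46.7 * 0.7 = 2.84e-03 S

2.84e-03


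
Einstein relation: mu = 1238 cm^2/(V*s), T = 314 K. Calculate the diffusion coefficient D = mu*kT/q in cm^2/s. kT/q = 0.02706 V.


Step 1: D = mu * (kT/q)
Step 2: D = 1238 * 0.02706
Step 3: D = 33.5 cm^2/s

33.5


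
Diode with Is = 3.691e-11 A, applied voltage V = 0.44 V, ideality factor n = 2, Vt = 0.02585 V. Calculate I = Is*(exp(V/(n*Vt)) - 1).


Step 1: V/(n*Vt) = 0.44/(2*0.02585) = 8.5106
Step 2: exp(8.5106) = 4.9671e+03
Step 3: I = 3.691e-11 * (4.9671e+03 - 1) = 1.83e-07 A

1.83e-07


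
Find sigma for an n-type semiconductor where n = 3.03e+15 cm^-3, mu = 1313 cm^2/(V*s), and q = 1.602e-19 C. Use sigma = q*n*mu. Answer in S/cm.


Step 1: sigma = q * n * mu
Step 2: sigma = 1.602e-19 * 3.03e+15 * 1313
Step 3: sigma = 6.373e-01 S/cm

6.373e-01


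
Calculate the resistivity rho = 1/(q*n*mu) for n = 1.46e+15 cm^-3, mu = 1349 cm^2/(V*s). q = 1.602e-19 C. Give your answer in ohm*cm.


Step 1: sigma = q * n * mu = 1.602e-19 * 1.46e+15 * 1349 = 3.15520e-01 S/cm
Step 2: rho = 1 / sigma = 1 / 3.15520e-01 = 3.169 ohm*cm

3.169


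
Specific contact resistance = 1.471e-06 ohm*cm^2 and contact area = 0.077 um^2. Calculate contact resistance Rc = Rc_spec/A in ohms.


Step 1: Convert area to cm^2: 0.077 um^2 = 7.7000e-10 cm^2
Step 2: Rc = Rc_spec / A = 1.471e-06 / 7.7000e-10
Step 3: Rc = 1.91e+03 ohms

1.91e+03


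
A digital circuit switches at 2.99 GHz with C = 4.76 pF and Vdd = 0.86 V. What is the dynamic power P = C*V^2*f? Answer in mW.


Step 1: V^2 = 0.86^2 = 0.7396 V^2
Step 2: P = C*V^2*f = 4.76e-12 F * 0.7396 * 2.99e9 Hz
Step 3: P = 1.052628304e-02 W
Step 4: P = 10.526 mW

10.526


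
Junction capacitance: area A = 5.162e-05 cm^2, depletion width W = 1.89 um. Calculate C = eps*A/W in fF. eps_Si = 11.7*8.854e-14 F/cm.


Step 1: eps_Si = 11.7 * 8.854e-14 = 1.035918e-12 F/cm
Step 2: W in cm = 1.89 * 1e-4 = 1.89e-04 cm
Step 3: C = 1.035918e-12 * 5.162e-05 / 1.89e-04 = 2.829317e-13 F
Step 4: C = 282.93 fF

282.93


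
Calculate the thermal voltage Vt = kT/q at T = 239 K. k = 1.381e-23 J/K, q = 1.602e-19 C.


Step 1: kT = 1.381e-23 * 239 = 3.30059e-21 J
Step 2: Vt = kT/q = 3.30059e-21 / 1.602e-19
Step 3: Vt = 0.0206 V

0.0206


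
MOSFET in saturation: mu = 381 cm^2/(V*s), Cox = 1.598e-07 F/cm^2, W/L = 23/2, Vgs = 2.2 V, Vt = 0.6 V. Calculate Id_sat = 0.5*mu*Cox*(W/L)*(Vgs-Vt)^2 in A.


Step 1: Overdrive voltage Vov = Vgs - Vt = 2.2 - 0.6 = 1.6 V
Step 2: W/L = 23/2 = 11.5
Step 3: Id = 0.5 * 381 * 1.598e-07 * 11.5 * 1.6^2
Step 4: Id = 8.96e-04 A

8.96e-04


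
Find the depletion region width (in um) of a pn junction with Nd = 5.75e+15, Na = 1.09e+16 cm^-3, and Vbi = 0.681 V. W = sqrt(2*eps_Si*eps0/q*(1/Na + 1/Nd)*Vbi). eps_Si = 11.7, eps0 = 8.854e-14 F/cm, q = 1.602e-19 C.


Step 1: 1/Na + 1/Nd = 1/1.09e+16 + 1/5.75e+15 = 2.65656e-16
Step 2: 2*eps*eps0/q = 2*11.7*8.854e-14/1.602e-19 = 1.293281e+07
Step 3: W^2 = 1.293281e+07 * 2.65656e-16 * 0.681 = 2.33970e-09
Step 4: W = sqrt(2.33970e-09) = 4.837e-05 cm = 0.4837 um

0.4837


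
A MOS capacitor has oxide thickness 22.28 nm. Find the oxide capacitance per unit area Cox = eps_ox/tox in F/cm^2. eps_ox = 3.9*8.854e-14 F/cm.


Step 1: eps_ox = 3.9 * 8.854e-14 = 3.45306e-13 F/cm
Step 2: tox in cm = 22.28 nm * 1e-7 = 2.2280e-06 cm
Step 3: Cox = 3.45306e-13 / 2.2280e-06 = 1.55e-07 F/cm^2

1.55e-07


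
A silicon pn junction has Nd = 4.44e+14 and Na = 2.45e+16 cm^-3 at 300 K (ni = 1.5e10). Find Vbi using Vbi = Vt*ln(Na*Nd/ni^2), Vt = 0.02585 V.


Step 1: Compute Na*Nd/ni^2 = 2.45e+16 * 4.44e+14 / (1.5e10)^2 = 4.8347e+10
Step 2: ln(4.8347e+10) = 24.6017
Step 3: Vbi = 0.02585 * 24.6017 = 0.636 V

0.636


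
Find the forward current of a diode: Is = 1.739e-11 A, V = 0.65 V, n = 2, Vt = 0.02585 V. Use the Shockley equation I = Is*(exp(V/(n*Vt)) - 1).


Step 1: V/(n*Vt) = 0.65/(2*0.02585) = 12.5725
Step 2: exp(12.5725) = 2.8851e+05
Step 3: I = 1.739e-11 * (2.8851e+05 - 1) = 5.02e-06 A

5.02e-06


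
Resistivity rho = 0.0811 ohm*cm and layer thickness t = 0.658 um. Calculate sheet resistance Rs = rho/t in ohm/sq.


Step 1: Convert thickness to cm: t = 0.658 um = 6.5800e-05 cm
Step 2: Rs = rho / t = 0.0811 / 6.5800e-05
Step 3: Rs = 1232.5 ohm/sq

1232.5


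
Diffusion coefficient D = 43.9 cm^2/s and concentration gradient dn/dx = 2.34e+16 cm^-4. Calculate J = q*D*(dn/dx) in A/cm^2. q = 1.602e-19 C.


Step 1: J = q * D * (dn/dx)
Step 2: J = 1.602e-19 * 43.9 * 2.34e+16
Step 3: J = 1.65e-01 A/cm^2

1.65e-01


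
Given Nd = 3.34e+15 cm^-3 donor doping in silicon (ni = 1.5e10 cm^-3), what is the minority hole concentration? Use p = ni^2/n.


Step 1: Since Nd >> ni, n ≈ Nd = 3.34e+15 cm^-3
Step 2: p = ni^2 / n = (1.5e10)^2 / 3.34e+15
Step 3: p = 2.25e20 / 3.34e+15 = 6.74e+04 cm^-3

6.74e+04


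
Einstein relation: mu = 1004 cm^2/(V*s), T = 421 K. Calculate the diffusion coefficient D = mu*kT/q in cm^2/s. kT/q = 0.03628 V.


Step 1: D = mu * (kT/q)
Step 2: D = 1004 * 0.03628
Step 3: D = 36.43 cm^2/s

36.43


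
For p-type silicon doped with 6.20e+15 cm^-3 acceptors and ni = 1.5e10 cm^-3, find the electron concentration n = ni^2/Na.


Step 1: Majority hole concentration p ≈ Na = 6.20e+15 cm^-3
Step 2: n = ni^2 / Na = (1.5e10)^2 / 6.20e+15
Step 3: n = 3.63e+04 cm^-3

3.63e+04


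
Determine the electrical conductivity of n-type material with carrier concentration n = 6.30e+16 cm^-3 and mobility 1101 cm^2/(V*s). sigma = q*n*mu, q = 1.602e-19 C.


Step 1: sigma = q * n * mu
Step 2: sigma = 1.602e-19 * 6.30e+16 * 1101
Step 3: sigma = 1.111e+01 S/cm

1.111e+01


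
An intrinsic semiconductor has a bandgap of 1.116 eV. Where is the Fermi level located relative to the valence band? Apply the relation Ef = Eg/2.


Step 1: For an intrinsic semiconductor, the Fermi level sits at midgap.
Step 2: Ef = Eg / 2 = 1.116 / 2 = 0.558 eV

0.558


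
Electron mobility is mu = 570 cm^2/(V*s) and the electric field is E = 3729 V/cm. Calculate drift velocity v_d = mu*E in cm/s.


Step 1: v_d = mu * E
Step 2: v_d = 570 * 3729 = 2125530
Step 3: v_d = 2.13e+06 cm/s

2.13e+06


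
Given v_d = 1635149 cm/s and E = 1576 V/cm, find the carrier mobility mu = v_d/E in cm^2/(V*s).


Step 1: mu = v_d / E
Step 2: mu = 1635149 / 1576
Step 3: mu = 1037.53 cm^2/(V*s)

1037.53


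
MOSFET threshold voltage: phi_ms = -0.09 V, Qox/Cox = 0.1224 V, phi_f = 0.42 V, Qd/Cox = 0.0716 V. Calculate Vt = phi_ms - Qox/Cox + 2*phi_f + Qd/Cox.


Step 1: Vt = phi_ms - Qox/Cox + 2*phi_f + Qd/Cox
Step 2: Vt = -0.09 - 0.1224 + 2*0.42 + 0.0716
Step 3: Vt = -0.09 - 0.1224 + 0.84 + 0.0716
Step 4: Vt = 0.6992 V

0.6992


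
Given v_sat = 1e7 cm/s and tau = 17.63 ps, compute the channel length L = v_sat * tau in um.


Step 1: tau in seconds = 17.63 ps * 1e-12 = 1.7630e-11 s
Step 2: L = v_sat * tau = 1e7 * 1.7630e-11 = 1.7630e-04 cm
Step 3: L in um = 1.7630e-04 * 1e4 = 1.763 um

1.763


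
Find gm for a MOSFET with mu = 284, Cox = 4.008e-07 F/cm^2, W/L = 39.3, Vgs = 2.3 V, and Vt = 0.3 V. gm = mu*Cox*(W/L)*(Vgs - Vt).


Step 1: Vov = Vgs - Vt = 2.3 - 0.3 = 2.0 V
Step 2: gm = mu * Cox * (W/L) * Vov
Step 3: gm = 284 * 4.008e-07 * 39.3 * 2.0 = 8.95e-03 S

8.95e-03


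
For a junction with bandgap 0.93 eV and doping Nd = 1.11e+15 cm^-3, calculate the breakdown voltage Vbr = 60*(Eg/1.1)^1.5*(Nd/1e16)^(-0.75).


Step 1: Eg/1.1 = 0.93/1.1 = 0.845455
Step 2: (Eg/1.1)^1.5 = 0.845455^1.5 = 0.777384
Step 3: (Nd/1e16)^(-0.75) = (0.111)^(-0.75) = 5.200053
Step 4: Vbr = 60 * 0.777384 * 5.200053 = 242.5 V

242.5


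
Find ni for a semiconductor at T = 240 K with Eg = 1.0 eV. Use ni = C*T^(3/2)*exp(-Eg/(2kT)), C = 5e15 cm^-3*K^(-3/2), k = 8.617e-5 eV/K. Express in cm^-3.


Step 1: Compute kT = 8.617e-5 * 240 = 0.0206808 eV
Step 2: Exponent = -Eg/(2kT) = -1.0/(2*0.0206808) = -24.17701
Step 3: T^(3/2) = 240^1.5 = 3718.06
Step 4: ni = 5e15 * 3718.06 * exp(-24.17701) = 5.88e+08 cm^-3

5.88e+08


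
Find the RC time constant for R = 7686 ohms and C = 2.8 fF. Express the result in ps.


Step 1: tau = R * C
Step 2: tau = 7686 * 2.8 fF = 7686 * 2.8e-15 F
Step 3: tau = 2.15208e-11 s = 21.5208 ps

21.5208


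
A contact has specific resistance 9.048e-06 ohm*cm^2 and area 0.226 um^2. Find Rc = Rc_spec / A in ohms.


Step 1: Convert area to cm^2: 0.226 um^2 = 2.2600e-09 cm^2
Step 2: Rc = Rc_spec / A = 9.048e-06 / 2.2600e-09
Step 3: Rc = 4.00e+03 ohms

4.00e+03


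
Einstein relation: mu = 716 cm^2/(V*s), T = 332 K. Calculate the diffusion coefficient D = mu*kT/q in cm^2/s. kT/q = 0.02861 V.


Step 1: D = mu * (kT/q)
Step 2: D = 716 * 0.02861
Step 3: D = 20.48 cm^2/s

20.48


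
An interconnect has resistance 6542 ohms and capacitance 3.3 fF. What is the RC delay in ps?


Step 1: tau = R * C
Step 2: tau = 6542 * 3.3 fF = 6542 * 3.3e-15 F
Step 3: tau = 2.15886e-11 s = 21.5886 ps

21.5886


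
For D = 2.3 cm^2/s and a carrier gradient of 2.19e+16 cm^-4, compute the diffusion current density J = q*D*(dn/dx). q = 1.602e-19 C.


Step 1: J = q * D * (dn/dx)
Step 2: J = 1.602e-19 * 2.3 * 2.19e+16
Step 3: J = 8.07e-03 A/cm^2

8.07e-03


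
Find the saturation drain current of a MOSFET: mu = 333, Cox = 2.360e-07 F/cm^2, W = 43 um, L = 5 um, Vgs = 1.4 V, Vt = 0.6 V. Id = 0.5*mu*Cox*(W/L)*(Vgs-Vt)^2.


Step 1: Overdrive voltage Vov = Vgs - Vt = 1.4 - 0.6 = 0.8 V
Step 2: W/L = 43/5 = 8.6
Step 3: Id = 0.5 * 333 * 2.360e-07 * 8.6 * 0.8^2
Step 4: Id = 2.16e-04 A

2.16e-04


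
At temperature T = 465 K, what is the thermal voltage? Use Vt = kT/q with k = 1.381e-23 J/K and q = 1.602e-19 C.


Step 1: kT = 1.381e-23 * 465 = 6.42165e-21 J
Step 2: Vt = kT/q = 6.42165e-21 / 1.602e-19
Step 3: Vt = 0.04009 V

0.04009


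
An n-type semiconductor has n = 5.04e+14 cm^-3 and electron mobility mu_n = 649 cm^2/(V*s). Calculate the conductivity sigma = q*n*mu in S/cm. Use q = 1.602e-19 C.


Step 1: sigma = q * n * mu
Step 2: sigma = 1.602e-19 * 5.04e+14 * 649
Step 3: sigma = 5.240e-02 S/cm

5.240e-02


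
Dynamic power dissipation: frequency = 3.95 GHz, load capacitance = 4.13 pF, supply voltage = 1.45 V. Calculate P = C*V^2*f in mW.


Step 1: V^2 = 1.45^2 = 2.1025 V^2
Step 2: P = C*V^2*f = 4.13e-12 F * 2.1025 * 3.95e9 Hz
Step 3: P = 3.429913375e-02 W
Step 4: P = 34.299 mW

34.299


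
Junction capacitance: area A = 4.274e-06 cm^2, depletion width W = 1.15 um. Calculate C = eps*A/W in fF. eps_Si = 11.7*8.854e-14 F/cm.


Step 1: eps_Si = 11.7 * 8.854e-14 = 1.035918e-12 F/cm
Step 2: W in cm = 1.15 * 1e-4 = 1.15e-04 cm
Step 3: C = 1.035918e-12 * 4.274e-06 / 1.15e-04 = 3.850012e-14 F
Step 4: C = 38.5 fF

38.5


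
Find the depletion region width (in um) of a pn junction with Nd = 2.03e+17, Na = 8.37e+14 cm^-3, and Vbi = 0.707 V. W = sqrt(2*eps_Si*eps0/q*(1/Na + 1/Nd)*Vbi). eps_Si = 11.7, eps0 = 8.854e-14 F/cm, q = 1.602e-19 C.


Step 1: 1/Na + 1/Nd = 1/8.37e+14 + 1/2.03e+17 = 1.19967e-15
Step 2: 2*eps*eps0/q = 2*11.7*8.854e-14/1.602e-19 = 1.293281e+07
Step 3: W^2 = 1.293281e+07 * 1.19967e-15 * 0.707 = 1.09692e-08
Step 4: W = sqrt(1.09692e-08) = 1.047e-04 cm = 1.047 um

1.047


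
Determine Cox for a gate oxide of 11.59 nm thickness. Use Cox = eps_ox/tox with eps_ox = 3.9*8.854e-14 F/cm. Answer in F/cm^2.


Step 1: eps_ox = 3.9 * 8.854e-14 = 3.45306e-13 F/cm
Step 2: tox in cm = 11.59 nm * 1e-7 = 1.1590e-06 cm
Step 3: Cox = 3.45306e-13 / 1.1590e-06 = 2.98e-07 F/cm^2

2.98e-07


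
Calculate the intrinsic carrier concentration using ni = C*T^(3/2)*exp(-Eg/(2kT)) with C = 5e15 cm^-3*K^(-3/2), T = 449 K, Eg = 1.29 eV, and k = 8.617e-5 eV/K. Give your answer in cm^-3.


Step 1: Compute kT = 8.617e-5 * 449 = 0.03869033 eV
Step 2: Exponent = -Eg/(2kT) = -1.29/(2*0.03869033) = -16.67083
Step 3: T^(3/2) = 449^1.5 = 9514.14
Step 4: ni = 5e15 * 9514.14 * exp(-16.67083) = 2.74e+12 cm^-3

2.74e+12


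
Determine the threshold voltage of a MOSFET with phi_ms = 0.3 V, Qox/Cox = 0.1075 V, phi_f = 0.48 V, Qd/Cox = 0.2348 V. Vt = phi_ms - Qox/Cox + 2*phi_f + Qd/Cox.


Step 1: Vt = phi_ms - Qox/Cox + 2*phi_f + Qd/Cox
Step 2: Vt = 0.3 - 0.1075 + 2*0.48 + 0.2348
Step 3: Vt = 0.3 - 0.1075 + 0.96 + 0.2348
Step 4: Vt = 1.3873 V

1.3873


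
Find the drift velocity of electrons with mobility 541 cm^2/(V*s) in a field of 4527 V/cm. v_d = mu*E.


Step 1: v_d = mu * E
Step 2: v_d = 541 * 4527 = 2449107
Step 3: v_d = 2.45e+06 cm/s

2.45e+06


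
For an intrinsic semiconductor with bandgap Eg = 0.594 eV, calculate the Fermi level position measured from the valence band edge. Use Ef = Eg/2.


Step 1: For an intrinsic semiconductor, the Fermi level sits at midgap.
Step 2: Ef = Eg / 2 = 0.594 / 2 = 0.297 eV

0.297


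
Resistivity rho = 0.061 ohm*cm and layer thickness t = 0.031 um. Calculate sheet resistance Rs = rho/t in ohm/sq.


Step 1: Convert thickness to cm: t = 0.031 um = 3.1000e-06 cm
Step 2: Rs = rho / t = 0.061 / 3.1000e-06
Step 3: Rs = 19677.4 ohm/sq

19677.4


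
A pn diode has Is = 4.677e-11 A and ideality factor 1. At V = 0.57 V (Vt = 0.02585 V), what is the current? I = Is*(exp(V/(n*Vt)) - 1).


Step 1: V/(n*Vt) = 0.57/(1*0.02585) = 22.0503
Step 2: exp(22.0503) = 3.7698e+09
Step 3: I = 4.677e-11 * (3.7698e+09 - 1) = 1.76e-01 A

1.76e-01


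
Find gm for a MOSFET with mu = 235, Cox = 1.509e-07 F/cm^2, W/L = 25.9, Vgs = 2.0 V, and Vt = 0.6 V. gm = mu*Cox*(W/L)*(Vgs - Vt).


Step 1: Vov = Vgs - Vt = 2.0 - 0.6 = 1.4 V
Step 2: gm = mu * Cox * (W/L) * Vov
Step 3: gm = 235 * 1.509e-07 * 25.9 * 1.4 = 1.29e-03 S

1.29e-03


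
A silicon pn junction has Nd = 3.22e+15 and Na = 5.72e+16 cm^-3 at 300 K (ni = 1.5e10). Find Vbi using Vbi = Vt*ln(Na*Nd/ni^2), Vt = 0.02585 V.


Step 1: Compute Na*Nd/ni^2 = 5.72e+16 * 3.22e+15 / (1.5e10)^2 = 8.1860e+11
Step 2: ln(8.1860e+11) = 27.4309
Step 3: Vbi = 0.02585 * 27.4309 = 0.709 V

0.709


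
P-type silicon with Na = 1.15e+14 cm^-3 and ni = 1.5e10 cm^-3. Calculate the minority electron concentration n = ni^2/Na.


Step 1: Majority hole concentration p ≈ Na = 1.15e+14 cm^-3
Step 2: n = ni^2 / Na = (1.5e10)^2 / 1.15e+14
Step 3: n = 1.96e+06 cm^-3

1.96e+06


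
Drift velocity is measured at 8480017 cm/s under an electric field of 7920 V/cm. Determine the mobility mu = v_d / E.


Step 1: mu = v_d / E
Step 2: mu = 8480017 / 7920
Step 3: mu = 1070.71 cm^2/(V*s)

1070.71


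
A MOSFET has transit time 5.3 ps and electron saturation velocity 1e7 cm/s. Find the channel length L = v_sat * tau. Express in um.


Step 1: tau in seconds = 5.3 ps * 1e-12 = 5.3000e-12 s
Step 2: L = v_sat * tau = 1e7 * 5.3000e-12 = 5.3000e-05 cm
Step 3: L in um = 5.3000e-05 * 1e4 = 0.53 um

0.53


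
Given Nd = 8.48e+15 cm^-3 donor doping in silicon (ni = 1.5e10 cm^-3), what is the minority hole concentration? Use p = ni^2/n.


Step 1: Since Nd >> ni, n ≈ Nd = 8.48e+15 cm^-3
Step 2: p = ni^2 / n = (1.5e10)^2 / 8.48e+15
Step 3: p = 2.25e20 / 8.48e+15 = 2.65e+04 cm^-3

2.65e+04


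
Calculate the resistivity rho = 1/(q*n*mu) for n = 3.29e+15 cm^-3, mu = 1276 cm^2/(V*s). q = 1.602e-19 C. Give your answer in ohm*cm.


Step 1: sigma = q * n * mu = 1.602e-19 * 3.29e+15 * 1276 = 6.72526e-01 S/cm
Step 2: rho = 1 / sigma = 1 / 6.72526e-01 = 1.487 ohm*cm

1.487


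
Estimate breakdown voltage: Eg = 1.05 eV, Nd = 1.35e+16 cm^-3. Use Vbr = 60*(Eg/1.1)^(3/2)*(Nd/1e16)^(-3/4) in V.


Step 1: Eg/1.1 = 1.05/1.1 = 0.954545
Step 2: (Eg/1.1)^1.5 = 0.954545^1.5 = 0.932598
Step 3: (Nd/1e16)^(-0.75) = (1.35)^(-0.75) = 0.798454
Step 4: Vbr = 60 * 0.932598 * 0.798454 = 44.7 V

44.7


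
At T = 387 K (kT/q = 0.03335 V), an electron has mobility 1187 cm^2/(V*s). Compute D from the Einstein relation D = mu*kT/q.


Step 1: D = mu * (kT/q)
Step 2: D = 1187 * 0.03335
Step 3: D = 39.59 cm^2/s

39.59


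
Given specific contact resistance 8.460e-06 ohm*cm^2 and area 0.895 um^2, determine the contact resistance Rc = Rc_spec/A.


Step 1: Convert area to cm^2: 0.895 um^2 = 8.9500e-09 cm^2
Step 2: Rc = Rc_spec / A = 8.460e-06 / 8.9500e-09
Step 3: Rc = 9.45e+02 ohms

9.45e+02


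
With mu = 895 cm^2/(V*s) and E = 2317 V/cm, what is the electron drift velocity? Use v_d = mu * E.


Step 1: v_d = mu * E
Step 2: v_d = 895 * 2317 = 2073715
Step 3: v_d = 2.07e+06 cm/s

2.07e+06


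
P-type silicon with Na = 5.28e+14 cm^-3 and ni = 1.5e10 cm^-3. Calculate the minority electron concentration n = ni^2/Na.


Step 1: Majority hole concentration p ≈ Na = 5.28e+14 cm^-3
Step 2: n = ni^2 / Na = (1.5e10)^2 / 5.28e+14
Step 3: n = 4.26e+05 cm^-3

4.26e+05


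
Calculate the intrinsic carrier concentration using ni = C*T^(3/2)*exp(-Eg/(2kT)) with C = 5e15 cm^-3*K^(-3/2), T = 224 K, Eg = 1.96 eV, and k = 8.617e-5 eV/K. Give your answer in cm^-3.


Step 1: Compute kT = 8.617e-5 * 224 = 0.01930208 eV
Step 2: Exponent = -Eg/(2kT) = -1.96/(2*0.01930208) = -50.77173
Step 3: T^(3/2) = 224^1.5 = 3352.53
Step 4: ni = 5e15 * 3352.53 * exp(-50.77173) = 1.49e-03 cm^-3

1.49e-03


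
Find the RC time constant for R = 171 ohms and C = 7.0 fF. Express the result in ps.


Step 1: tau = R * C
Step 2: tau = 171 * 7.0 fF = 171 * 7.0e-15 F
Step 3: tau = 1.197e-12 s = 1.197 ps

1.197


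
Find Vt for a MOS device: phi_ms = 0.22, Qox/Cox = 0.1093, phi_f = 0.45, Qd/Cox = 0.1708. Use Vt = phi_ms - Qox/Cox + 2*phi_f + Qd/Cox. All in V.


Step 1: Vt = phi_ms - Qox/Cox + 2*phi_f + Qd/Cox
Step 2: Vt = 0.22 - 0.1093 + 2*0.45 + 0.1708
Step 3: Vt = 0.22 - 0.1093 + 0.9 + 0.1708
Step 4: Vt = 1.1815 V

1.1815


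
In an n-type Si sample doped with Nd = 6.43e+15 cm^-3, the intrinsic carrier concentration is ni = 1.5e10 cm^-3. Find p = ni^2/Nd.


Step 1: Since Nd >> ni, n ≈ Nd = 6.43e+15 cm^-3
Step 2: p = ni^2 / n = (1.5e10)^2 / 6.43e+15
Step 3: p = 2.25e20 / 6.43e+15 = 3.50e+04 cm^-3

3.50e+04


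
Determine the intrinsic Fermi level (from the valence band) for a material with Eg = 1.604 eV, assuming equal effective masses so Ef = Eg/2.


Step 1: For an intrinsic semiconductor, the Fermi level sits at midgap.
Step 2: Ef = Eg / 2 = 1.604 / 2 = 0.802 eV

0.802


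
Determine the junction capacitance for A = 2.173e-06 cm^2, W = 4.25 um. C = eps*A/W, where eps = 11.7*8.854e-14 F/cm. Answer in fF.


Step 1: eps_Si = 11.7 * 8.854e-14 = 1.035918e-12 F/cm
Step 2: W in cm = 4.25 * 1e-4 = 4.25e-04 cm
Step 3: C = 1.035918e-12 * 2.173e-06 / 4.25e-04 = 5.296588e-15 F
Step 4: C = 5.3 fF

5.3


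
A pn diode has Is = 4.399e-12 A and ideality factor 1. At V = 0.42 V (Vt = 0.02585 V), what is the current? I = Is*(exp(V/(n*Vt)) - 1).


Step 1: V/(n*Vt) = 0.42/(1*0.02585) = 16.2476
Step 2: exp(16.2476) = 1.1383e+07
Step 3: I = 4.399e-12 * (1.1383e+07 - 1) = 5.01e-05 A

5.01e-05


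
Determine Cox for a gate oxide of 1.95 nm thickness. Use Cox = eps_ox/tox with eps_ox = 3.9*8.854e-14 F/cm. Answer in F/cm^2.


Step 1: eps_ox = 3.9 * 8.854e-14 = 3.45306e-13 F/cm
Step 2: tox in cm = 1.95 nm * 1e-7 = 1.9500e-07 cm
Step 3: Cox = 3.45306e-13 / 1.9500e-07 = 1.77e-06 F/cm^2

1.77e-06


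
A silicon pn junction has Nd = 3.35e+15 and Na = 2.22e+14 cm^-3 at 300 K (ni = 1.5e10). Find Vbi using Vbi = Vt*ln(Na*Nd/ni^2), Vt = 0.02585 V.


Step 1: Compute Na*Nd/ni^2 = 2.22e+14 * 3.35e+15 / (1.5e10)^2 = 3.3053e+09
Step 2: ln(3.3053e+09) = 21.9188
Step 3: Vbi = 0.02585 * 21.9188 = 0.567 V

0.567


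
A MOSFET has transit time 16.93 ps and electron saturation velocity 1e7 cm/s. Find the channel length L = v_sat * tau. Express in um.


Step 1: tau in seconds = 16.93 ps * 1e-12 = 1.6930e-11 s
Step 2: L = v_sat * tau = 1e7 * 1.6930e-11 = 1.6930e-04 cm
Step 3: L in um = 1.6930e-04 * 1e4 = 1.693 um

1.693


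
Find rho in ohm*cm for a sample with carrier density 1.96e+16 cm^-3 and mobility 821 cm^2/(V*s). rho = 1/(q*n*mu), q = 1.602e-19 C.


Step 1: sigma = q * n * mu = 1.602e-19 * 1.96e+16 * 821 = 2.57787e+00 S/cm
Step 2: rho = 1 / sigma = 1 / 2.57787e+00 = 0.3879 ohm*cm

0.3879


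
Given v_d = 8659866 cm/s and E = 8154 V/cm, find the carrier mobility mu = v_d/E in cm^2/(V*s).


Step 1: mu = v_d / E
Step 2: mu = 8659866 / 8154
Step 3: mu = 1062.04 cm^2/(V*s)

1062.04


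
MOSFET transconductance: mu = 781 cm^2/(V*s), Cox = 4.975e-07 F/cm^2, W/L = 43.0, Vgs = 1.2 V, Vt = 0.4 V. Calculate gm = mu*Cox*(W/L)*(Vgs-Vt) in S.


Step 1: Vov = Vgs - Vt = 1.2 - 0.4 = 0.8 V
Step 2: gm = mu * Cox * (W/L) * Vov
Step 3: gm = 781 * 4.975e-07 * 43.0 * 0.8 = 1.34e-02 S

1.34e-02


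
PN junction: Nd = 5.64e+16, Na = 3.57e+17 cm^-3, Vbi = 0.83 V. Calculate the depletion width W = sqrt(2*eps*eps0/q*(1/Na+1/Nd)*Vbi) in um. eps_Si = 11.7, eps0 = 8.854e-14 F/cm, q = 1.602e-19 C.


Step 1: 1/Na + 1/Nd = 1/3.57e+17 + 1/5.64e+16 = 2.05316e-17
Step 2: 2*eps*eps0/q = 2*11.7*8.854e-14/1.602e-19 = 1.293281e+07
Step 3: W^2 = 1.293281e+07 * 2.05316e-17 * 0.83 = 2.20391e-10
Step 4: W = sqrt(2.20391e-10) = 1.485e-05 cm = 0.1485 um

0.1485
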